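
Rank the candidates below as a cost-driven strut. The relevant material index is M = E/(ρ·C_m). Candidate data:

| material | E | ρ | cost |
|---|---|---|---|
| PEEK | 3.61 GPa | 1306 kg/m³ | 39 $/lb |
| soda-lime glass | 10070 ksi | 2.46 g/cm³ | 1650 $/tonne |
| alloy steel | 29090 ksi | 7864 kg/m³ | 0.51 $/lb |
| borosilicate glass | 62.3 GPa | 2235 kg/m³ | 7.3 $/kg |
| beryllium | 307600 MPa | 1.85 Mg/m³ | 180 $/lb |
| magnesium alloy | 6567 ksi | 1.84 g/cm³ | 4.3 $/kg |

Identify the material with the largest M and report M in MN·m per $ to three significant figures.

alloy steel, M = 22.7 MN·m per $

Normalizing units and computing the index:
  PEEK: E = 3.610 GPa, ρ = 1306 kg/m³, cost = 85.98 $/kg
  soda-lime glass: E = 69.43 GPa, ρ = 2460 kg/m³, cost = 1.650 $/kg
  alloy steel: E = 200.6 GPa, ρ = 7864 kg/m³, cost = 1.124 $/kg
  borosilicate glass: E = 62.30 GPa, ρ = 2235 kg/m³, cost = 7.300 $/kg
  beryllium: E = 307.6 GPa, ρ = 1850 kg/m³, cost = 396.8 $/kg
  magnesium alloy: E = 45.28 GPa, ρ = 1840 kg/m³, cost = 4.300 $/kg
  alloy steel: M = 22.7 MN·m per $
  soda-lime glass: M = 17.1 MN·m per $
  magnesium alloy: M = 5.72 MN·m per $
  borosilicate glass: M = 3.82 MN·m per $
  beryllium: M = 0.419 MN·m per $
  PEEK: M = 0.0321 MN·m per $
Highest index: alloy steel.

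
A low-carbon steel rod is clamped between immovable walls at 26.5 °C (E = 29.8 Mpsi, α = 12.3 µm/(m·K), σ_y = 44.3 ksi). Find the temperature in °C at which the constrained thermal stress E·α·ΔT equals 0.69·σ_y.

110 °C

E = 29.8 Mpsi = 205.5 GPa.
σ_y = 44.3 ksi = 305.4 MPa.
E·α·ΔT = 210.8 MPa ⇒ ΔT = 210.8 / (205.5×10³ × 12.3×10⁻⁶) = 83.39 K.
T = 26.5 + 83.39 = 109.9 °C.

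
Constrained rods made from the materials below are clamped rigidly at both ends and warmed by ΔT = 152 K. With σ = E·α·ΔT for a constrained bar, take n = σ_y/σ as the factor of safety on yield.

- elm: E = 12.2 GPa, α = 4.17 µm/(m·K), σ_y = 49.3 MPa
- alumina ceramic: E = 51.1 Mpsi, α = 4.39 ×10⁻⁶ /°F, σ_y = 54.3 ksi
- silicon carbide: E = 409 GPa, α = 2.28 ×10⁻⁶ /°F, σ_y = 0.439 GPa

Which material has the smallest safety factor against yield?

With everything in SI (GPa, ×10⁻⁶/K, MPa):
  elm: E = 12.20, α = 4.17, σ_y = 49.30 → σ = 7.73 MPa, n = 6.38
  alumina ceramic: E = 352.3, α = 7.90, σ_y = 374.4 → σ = 423 MPa, n = 0.885
  silicon carbide: E = 409.0, α = 4.10, σ_y = 439.0 → σ = 255 MPa, n = 1.72
The minimum is alumina ceramic at n = 0.885.

alumina ceramic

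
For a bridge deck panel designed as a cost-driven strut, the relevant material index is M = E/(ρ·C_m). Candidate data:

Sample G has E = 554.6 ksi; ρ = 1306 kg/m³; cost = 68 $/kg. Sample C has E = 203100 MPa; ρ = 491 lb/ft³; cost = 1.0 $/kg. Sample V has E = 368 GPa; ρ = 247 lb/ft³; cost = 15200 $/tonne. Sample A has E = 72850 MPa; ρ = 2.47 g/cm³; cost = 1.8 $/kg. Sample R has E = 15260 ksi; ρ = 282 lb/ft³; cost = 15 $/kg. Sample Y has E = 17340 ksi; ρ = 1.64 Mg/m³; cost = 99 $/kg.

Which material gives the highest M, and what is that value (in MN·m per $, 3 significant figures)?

Normalizing units and computing the index:
  sample G: E = 3.824 GPa, ρ = 1306 kg/m³, cost = 68.00 $/kg
  sample C: E = 203.1 GPa, ρ = 7865 kg/m³, cost = 1.000 $/kg
  sample V: E = 368.0 GPa, ρ = 3957 kg/m³, cost = 15.20 $/kg
  sample A: E = 72.85 GPa, ρ = 2470 kg/m³, cost = 1.800 $/kg
  sample R: E = 105.2 GPa, ρ = 4517 kg/m³, cost = 15.00 $/kg
  sample Y: E = 119.6 GPa, ρ = 1640 kg/m³, cost = 99.00 $/kg
  sample C: M = 25.8 MN·m per $
  sample A: M = 16.4 MN·m per $
  sample V: M = 6.12 MN·m per $
  sample R: M = 1.55 MN·m per $
  sample Y: M = 0.736 MN·m per $
  sample G: M = 0.0431 MN·m per $
The maximum is for sample C.

sample C, M = 25.8 MN·m per $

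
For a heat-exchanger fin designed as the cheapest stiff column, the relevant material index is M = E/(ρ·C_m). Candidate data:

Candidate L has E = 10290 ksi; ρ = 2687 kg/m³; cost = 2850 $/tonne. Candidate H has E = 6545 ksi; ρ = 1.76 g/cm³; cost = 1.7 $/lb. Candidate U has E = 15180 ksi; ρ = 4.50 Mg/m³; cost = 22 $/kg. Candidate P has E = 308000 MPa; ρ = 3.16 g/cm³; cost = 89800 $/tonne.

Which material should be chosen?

In SI units:
  candidate L: E = 70.95 GPa, ρ = 2687 kg/m³, cost = 2.850 $/kg
  candidate H: E = 45.13 GPa, ρ = 1760 kg/m³, cost = 3.748 $/kg
  candidate U: E = 104.7 GPa, ρ = 4500 kg/m³, cost = 22.00 $/kg
  candidate P: E = 308.0 GPa, ρ = 3160 kg/m³, cost = 89.80 $/kg
  candidate L: M = 9.26 MN·m per $
  candidate H: M = 6.84 MN·m per $
  candidate P: M = 1.09 MN·m per $
  candidate U: M = 1.06 MN·m per $
Candidate L has the largest M.

candidate L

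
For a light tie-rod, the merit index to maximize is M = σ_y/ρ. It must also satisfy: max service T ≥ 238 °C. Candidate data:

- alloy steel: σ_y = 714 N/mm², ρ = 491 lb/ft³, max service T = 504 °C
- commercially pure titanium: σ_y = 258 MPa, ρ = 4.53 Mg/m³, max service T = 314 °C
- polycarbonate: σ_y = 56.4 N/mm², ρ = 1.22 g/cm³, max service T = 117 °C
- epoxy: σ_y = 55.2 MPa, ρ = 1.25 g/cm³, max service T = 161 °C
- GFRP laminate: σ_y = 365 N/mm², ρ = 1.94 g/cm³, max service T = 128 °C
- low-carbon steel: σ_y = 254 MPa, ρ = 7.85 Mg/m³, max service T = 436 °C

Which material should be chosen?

alloy steel

Screen on constraints: max service T ≥ 238 °C. Survivors: alloy steel, commercially pure titanium, low-carbon steel.
After converting to SI:
  alloy steel: σ_y = 714.0 MPa, ρ = 7865 kg/m³
  commercially pure titanium: σ_y = 258.0 MPa, ρ = 4530 kg/m³
  low-carbon steel: σ_y = 254.0 MPa, ρ = 7850 kg/m³
  alloy steel: M = 90.8 kN·m/kg
  commercially pure titanium: M = 57.0 kN·m/kg
  low-carbon steel: M = 32.4 kN·m/kg
Alloy steel has the largest M.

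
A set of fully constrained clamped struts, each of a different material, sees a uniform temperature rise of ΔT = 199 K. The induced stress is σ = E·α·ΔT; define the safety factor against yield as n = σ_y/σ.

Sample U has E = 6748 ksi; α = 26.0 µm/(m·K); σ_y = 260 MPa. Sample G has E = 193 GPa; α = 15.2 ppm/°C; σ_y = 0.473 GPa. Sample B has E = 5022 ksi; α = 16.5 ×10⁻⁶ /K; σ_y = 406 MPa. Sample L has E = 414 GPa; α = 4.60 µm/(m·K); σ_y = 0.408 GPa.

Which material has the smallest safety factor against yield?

Converting E to GPa, α to ×10⁻⁶/K, σ_y to MPa, then σ and n for each:
  sample U: E = 46.53, α = 26.0, σ_y = 260.0 → σ = 241 MPa, n = 1.08
  sample G: E = 193.0, α = 15.2, σ_y = 473.0 → σ = 584 MPa, n = 0.810
  sample B: E = 34.63, α = 16.5, σ_y = 406.0 → σ = 114 MPa, n = 3.57
  sample L: E = 414.0, α = 4.60, σ_y = 408.0 → σ = 379 MPa, n = 1.08
The minimum is sample G at n = 0.810.

sample G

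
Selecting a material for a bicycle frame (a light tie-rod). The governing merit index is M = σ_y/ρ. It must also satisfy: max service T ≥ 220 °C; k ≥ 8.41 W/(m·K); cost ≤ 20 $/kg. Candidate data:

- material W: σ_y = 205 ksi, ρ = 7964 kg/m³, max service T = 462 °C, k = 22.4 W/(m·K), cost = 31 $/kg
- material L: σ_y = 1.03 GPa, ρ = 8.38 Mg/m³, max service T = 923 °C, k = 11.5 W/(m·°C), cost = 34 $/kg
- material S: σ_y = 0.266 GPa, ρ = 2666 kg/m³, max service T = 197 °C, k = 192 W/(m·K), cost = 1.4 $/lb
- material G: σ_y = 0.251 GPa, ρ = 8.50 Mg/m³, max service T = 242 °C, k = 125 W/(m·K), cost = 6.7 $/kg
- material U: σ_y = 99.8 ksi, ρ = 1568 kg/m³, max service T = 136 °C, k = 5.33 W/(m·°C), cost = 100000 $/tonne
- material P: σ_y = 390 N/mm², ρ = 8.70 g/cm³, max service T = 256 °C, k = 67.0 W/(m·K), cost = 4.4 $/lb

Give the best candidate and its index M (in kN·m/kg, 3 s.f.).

material P, M = 44.8 kN·m/kg

Screen on constraints: max service T ≥ 220 °C; k ≥ 8.41 W/(m·K); cost ≤ 20 $/kg. Survivors: material G, material P.
In SI units:
  material G: σ_y = 251.0 MPa, ρ = 8500 kg/m³
  material P: σ_y = 390.0 MPa, ρ = 8700 kg/m³
  material P: M = 44.8 kN·m/kg
  material G: M = 29.5 kN·m/kg
Material P ranks first.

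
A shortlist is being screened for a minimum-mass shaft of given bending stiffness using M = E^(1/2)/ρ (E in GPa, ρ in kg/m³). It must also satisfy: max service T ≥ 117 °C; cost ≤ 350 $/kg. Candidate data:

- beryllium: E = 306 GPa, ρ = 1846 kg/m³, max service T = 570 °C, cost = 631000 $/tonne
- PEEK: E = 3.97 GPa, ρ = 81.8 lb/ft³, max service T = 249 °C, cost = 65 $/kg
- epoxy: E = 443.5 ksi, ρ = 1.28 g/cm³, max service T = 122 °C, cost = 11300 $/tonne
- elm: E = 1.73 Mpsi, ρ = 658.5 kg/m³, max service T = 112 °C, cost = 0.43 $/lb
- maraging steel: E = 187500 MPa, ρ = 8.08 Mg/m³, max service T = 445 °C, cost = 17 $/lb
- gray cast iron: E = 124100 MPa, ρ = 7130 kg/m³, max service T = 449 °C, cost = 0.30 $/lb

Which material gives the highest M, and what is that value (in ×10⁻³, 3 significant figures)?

maraging steel, M = 1.69×10⁻³

Screen on constraints: max service T ≥ 117 °C; cost ≤ 350 $/kg. Survivors: PEEK, epoxy, maraging steel, gray cast iron.
Putting every candidate on a common basis:
  PEEK: E = 3.970 GPa, ρ = 1310 kg/m³
  epoxy: E = 3.058 GPa, ρ = 1280 kg/m³
  maraging steel: E = 187.5 GPa, ρ = 8080 kg/m³
  gray cast iron: E = 124.1 GPa, ρ = 7130 kg/m³
  maraging steel: M = 1.69×10⁻³
  gray cast iron: M = 1.56×10⁻³
  PEEK: M = 1.52×10⁻³
  epoxy: M = 1.37×10⁻³
Maraging steel ranks first.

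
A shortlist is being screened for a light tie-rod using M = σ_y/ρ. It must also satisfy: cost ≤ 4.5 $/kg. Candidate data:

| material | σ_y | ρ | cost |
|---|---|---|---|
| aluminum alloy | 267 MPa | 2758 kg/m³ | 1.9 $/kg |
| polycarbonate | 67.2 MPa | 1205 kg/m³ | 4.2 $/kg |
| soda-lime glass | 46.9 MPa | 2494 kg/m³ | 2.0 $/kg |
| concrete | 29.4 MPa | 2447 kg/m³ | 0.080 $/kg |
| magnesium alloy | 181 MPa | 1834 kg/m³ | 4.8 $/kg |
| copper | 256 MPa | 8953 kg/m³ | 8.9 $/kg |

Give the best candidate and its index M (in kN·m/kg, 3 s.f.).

aluminum alloy, M = 96.8 kN·m/kg

Screen on constraints: cost ≤ 4.5 $/kg. Survivors: aluminum alloy, polycarbonate, soda-lime glass, concrete.
Computing M directly (units already consistent):
  aluminum alloy: M = 96.8 kN·m/kg
  polycarbonate: M = 55.8 kN·m/kg
  soda-lime glass: M = 18.8 kN·m/kg
  concrete: M = 12.0 kN·m/kg
Aluminum alloy ranks first.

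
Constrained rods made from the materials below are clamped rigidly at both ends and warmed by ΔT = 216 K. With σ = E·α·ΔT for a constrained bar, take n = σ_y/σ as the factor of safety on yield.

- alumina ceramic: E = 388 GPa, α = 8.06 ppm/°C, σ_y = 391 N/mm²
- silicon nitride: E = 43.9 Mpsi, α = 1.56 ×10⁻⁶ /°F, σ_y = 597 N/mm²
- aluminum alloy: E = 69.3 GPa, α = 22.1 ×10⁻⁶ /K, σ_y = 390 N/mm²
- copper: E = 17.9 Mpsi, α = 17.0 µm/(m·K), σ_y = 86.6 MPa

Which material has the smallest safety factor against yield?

In consistent units (E in GPa, α in ×10⁻⁶/K, σ_y in MPa):
  alumina ceramic: E = 388.0, α = 8.06, σ_y = 391.0 → σ = 675 MPa, n = 0.579
  silicon nitride: E = 302.7, α = 2.81, σ_y = 597.0 → σ = 184 MPa, n = 3.25
  aluminum alloy: E = 69.30, α = 22.1, σ_y = 390.0 → σ = 331 MPa, n = 1.18
  copper: E = 123.4, α = 17.0, σ_y = 86.60 → σ = 453 MPa, n = 0.191
Copper has the lowest safety factor, n = 0.191.

copper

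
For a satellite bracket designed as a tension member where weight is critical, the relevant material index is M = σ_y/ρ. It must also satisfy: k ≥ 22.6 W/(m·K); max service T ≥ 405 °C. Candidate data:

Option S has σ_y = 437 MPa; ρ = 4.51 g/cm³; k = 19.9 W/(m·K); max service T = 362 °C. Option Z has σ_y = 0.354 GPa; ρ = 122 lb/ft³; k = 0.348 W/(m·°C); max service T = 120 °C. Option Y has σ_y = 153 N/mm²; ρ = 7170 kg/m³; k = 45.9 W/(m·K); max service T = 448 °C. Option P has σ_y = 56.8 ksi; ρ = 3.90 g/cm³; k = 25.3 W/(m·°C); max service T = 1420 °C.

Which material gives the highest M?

Screen on constraints: k ≥ 22.6 W/(m·K); max service T ≥ 405 °C. Survivors: option Y, option P.
After converting to SI:
  option Y: σ_y = 153.0 MPa, ρ = 7170 kg/m³
  option P: σ_y = 391.6 MPa, ρ = 3900 kg/m³
  option P: M = 100 kN·m/kg
  option Y: M = 21.3 kN·m/kg
Highest index: option P.

option P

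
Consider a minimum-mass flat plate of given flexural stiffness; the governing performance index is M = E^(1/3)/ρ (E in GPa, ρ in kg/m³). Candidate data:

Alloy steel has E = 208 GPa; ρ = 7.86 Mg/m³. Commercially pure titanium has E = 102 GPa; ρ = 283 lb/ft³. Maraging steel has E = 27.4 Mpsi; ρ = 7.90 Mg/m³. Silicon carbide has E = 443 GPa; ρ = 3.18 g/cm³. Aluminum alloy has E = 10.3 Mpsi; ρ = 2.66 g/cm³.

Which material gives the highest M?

silicon carbide

Normalizing units and computing the index:
  alloy steel: E = 208.0 GPa, ρ = 7860 kg/m³
  commercially pure titanium: E = 102.0 GPa, ρ = 4533 kg/m³
  maraging steel: E = 188.9 GPa, ρ = 7900 kg/m³
  silicon carbide: E = 443.0 GPa, ρ = 3180 kg/m³
  aluminum alloy: E = 71.02 GPa, ρ = 2660 kg/m³
  silicon carbide: M = 2.40×10⁻³
  aluminum alloy: M = 1.56×10⁻³
  commercially pure titanium: M = 1.03×10⁻³
  alloy steel: M = 0.754×10⁻³
  maraging steel: M = 0.726×10⁻³
Silicon carbide ranks first.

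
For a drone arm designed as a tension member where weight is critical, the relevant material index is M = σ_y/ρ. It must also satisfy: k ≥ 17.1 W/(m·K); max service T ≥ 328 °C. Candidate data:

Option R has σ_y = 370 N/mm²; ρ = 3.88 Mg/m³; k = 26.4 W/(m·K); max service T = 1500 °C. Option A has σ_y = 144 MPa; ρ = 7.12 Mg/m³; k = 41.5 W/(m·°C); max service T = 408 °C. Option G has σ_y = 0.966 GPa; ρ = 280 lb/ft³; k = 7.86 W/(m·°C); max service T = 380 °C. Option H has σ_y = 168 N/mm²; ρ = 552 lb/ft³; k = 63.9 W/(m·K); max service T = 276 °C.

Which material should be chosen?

option R

Screen on constraints: k ≥ 17.1 W/(m·K); max service T ≥ 328 °C. Survivors: option R, option A.
Convert each candidate to consistent units, then evaluate M:
  option R: σ_y = 370.0 MPa, ρ = 3880 kg/m³
  option A: σ_y = 144.0 MPa, ρ = 7120 kg/m³
  option R: M = 95.4 kN·m/kg
  option A: M = 20.2 kN·m/kg
Highest index: option R.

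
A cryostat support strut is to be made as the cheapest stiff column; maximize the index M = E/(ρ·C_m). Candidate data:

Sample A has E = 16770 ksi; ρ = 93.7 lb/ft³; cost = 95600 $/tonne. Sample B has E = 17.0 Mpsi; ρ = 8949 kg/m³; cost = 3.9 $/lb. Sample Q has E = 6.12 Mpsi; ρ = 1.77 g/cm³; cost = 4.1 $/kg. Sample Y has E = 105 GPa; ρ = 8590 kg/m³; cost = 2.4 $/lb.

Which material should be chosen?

sample Q

Convert each candidate to consistent units, then evaluate M:
  sample A: E = 115.6 GPa, ρ = 1501 kg/m³, cost = 95.60 $/kg
  sample B: E = 117.2 GPa, ρ = 8949 kg/m³, cost = 8.598 $/kg
  sample Q: E = 42.20 GPa, ρ = 1770 kg/m³, cost = 4.100 $/kg
  sample Y: E = 105.0 GPa, ρ = 8590 kg/m³, cost = 5.291 $/kg
  sample Q: M = 5.81 MN·m per $
  sample Y: M = 2.31 MN·m per $
  sample B: M = 1.52 MN·m per $
  sample A: M = 0.806 MN·m per $
Sample Q ranks first.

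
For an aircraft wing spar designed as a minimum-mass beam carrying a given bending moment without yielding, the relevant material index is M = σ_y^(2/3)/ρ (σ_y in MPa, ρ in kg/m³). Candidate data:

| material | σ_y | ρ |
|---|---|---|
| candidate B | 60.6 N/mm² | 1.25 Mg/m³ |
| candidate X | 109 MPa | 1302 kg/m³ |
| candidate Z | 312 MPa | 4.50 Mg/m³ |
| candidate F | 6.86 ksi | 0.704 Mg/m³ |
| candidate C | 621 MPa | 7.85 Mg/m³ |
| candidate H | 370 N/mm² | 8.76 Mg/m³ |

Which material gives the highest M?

candidate F

Putting every candidate on a common basis:
  candidate B: σ_y = 60.60 MPa, ρ = 1250 kg/m³
  candidate X: σ_y = 109.0 MPa, ρ = 1302 kg/m³
  candidate Z: σ_y = 312.0 MPa, ρ = 4500 kg/m³
  candidate F: σ_y = 47.30 MPa, ρ = 704.0 kg/m³
  candidate C: σ_y = 621.0 MPa, ρ = 7850 kg/m³
  candidate H: σ_y = 370.0 MPa, ρ = 8760 kg/m³
  candidate F: M = 18.6×10⁻³
  candidate X: M = 17.5×10⁻³
  candidate B: M = 12.3×10⁻³
  candidate Z: M = 10.2×10⁻³
  candidate C: M = 9.27×10⁻³
  candidate H: M = 5.88×10⁻³
Candidate F has the largest M.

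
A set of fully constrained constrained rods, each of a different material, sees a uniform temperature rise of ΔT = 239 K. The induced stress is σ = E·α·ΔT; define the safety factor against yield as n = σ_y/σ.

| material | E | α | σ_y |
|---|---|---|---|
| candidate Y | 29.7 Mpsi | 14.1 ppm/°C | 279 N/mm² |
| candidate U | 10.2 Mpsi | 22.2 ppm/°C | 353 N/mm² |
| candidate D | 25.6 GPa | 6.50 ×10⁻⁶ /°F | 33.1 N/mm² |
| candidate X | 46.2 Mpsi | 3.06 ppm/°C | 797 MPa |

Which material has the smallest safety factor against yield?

In consistent units (E in GPa, α in ×10⁻⁶/K, σ_y in MPa):
  candidate Y: E = 204.8, α = 14.1, σ_y = 279.0 → σ = 690 MPa, n = 0.404
  candidate U: E = 70.33, α = 22.2, σ_y = 353.0 → σ = 373 MPa, n = 0.946
  candidate D: E = 25.60, α = 11.7, σ_y = 33.10 → σ = 71.6 MPa, n = 0.462
  candidate X: E = 318.5, α = 3.06, σ_y = 797.0 → σ = 233 MPa, n = 3.42
Candidate Y has the lowest safety factor, n = 0.404.

candidate Y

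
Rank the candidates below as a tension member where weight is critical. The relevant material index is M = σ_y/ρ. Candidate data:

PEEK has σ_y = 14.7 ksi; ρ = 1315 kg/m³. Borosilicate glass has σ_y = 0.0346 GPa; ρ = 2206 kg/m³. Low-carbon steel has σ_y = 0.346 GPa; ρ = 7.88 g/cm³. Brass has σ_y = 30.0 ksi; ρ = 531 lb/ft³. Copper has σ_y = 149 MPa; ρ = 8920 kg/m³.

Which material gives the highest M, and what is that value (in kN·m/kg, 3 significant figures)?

Putting every candidate on a common basis:
  PEEK: σ_y = 101.4 MPa, ρ = 1315 kg/m³
  borosilicate glass: σ_y = 34.60 MPa, ρ = 2206 kg/m³
  low-carbon steel: σ_y = 346.0 MPa, ρ = 7880 kg/m³
  brass: σ_y = 206.8 MPa, ρ = 8506 kg/m³
  copper: σ_y = 149.0 MPa, ρ = 8920 kg/m³
  PEEK: M = 77.1 kN·m/kg
  low-carbon steel: M = 43.9 kN·m/kg
  brass: M = 24.3 kN·m/kg
  copper: M = 16.7 kN·m/kg
  borosilicate glass: M = 15.7 kN·m/kg
Highest index: PEEK.

PEEK, M = 77.1 kN·m/kg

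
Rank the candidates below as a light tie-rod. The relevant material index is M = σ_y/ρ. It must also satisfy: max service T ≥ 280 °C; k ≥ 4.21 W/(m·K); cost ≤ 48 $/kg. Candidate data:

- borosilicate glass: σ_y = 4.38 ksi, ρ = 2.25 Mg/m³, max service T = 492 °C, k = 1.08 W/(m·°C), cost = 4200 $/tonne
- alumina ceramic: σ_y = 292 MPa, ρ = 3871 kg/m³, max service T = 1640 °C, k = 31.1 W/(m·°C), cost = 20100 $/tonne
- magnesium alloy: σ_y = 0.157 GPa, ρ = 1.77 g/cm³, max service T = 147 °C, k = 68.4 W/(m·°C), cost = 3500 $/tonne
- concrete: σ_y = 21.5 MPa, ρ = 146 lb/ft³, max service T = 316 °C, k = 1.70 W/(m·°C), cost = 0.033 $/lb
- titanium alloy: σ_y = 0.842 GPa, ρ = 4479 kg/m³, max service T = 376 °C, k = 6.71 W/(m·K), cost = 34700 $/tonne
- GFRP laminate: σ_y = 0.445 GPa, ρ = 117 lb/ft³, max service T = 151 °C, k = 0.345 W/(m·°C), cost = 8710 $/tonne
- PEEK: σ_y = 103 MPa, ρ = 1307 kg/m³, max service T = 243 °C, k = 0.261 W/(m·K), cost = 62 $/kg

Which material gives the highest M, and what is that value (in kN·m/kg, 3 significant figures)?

titanium alloy, M = 188 kN·m/kg

Screen on constraints: max service T ≥ 280 °C; k ≥ 4.21 W/(m·K); cost ≤ 48 $/kg. Survivors: alumina ceramic, titanium alloy.
Putting every candidate on a common basis:
  alumina ceramic: σ_y = 292.0 MPa, ρ = 3871 kg/m³
  titanium alloy: σ_y = 842.0 MPa, ρ = 4479 kg/m³
  titanium alloy: M = 188 kN·m/kg
  alumina ceramic: M = 75.4 kN·m/kg
Highest index: titanium alloy.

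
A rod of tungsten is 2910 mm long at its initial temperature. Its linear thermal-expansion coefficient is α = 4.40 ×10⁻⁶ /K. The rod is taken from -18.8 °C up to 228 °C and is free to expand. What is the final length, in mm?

2913.2 mm

ΔT = 228 − (-18.8) = 246.8 K.
ΔL = α·L₀·ΔT = 4.40×10⁻⁶ × 2910 mm × 246.8 K = 3.16 mm.
L = L₀ + ΔL = 2910 + 3.16 = 2913.2 mm.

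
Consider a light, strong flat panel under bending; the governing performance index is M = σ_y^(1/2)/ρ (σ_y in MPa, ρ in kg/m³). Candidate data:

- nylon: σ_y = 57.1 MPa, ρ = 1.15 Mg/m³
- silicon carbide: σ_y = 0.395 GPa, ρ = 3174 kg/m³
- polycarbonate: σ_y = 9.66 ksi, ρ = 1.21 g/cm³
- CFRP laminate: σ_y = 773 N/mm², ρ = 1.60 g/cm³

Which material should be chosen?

CFRP laminate

Normalizing units and computing the index:
  nylon: σ_y = 57.10 MPa, ρ = 1150 kg/m³
  silicon carbide: σ_y = 395.0 MPa, ρ = 3174 kg/m³
  polycarbonate: σ_y = 66.60 MPa, ρ = 1210 kg/m³
  CFRP laminate: σ_y = 773.0 MPa, ρ = 1600 kg/m³
  CFRP laminate: M = 17.4×10⁻³
  polycarbonate: M = 6.74×10⁻³
  nylon: M = 6.57×10⁻³
  silicon carbide: M = 6.26×10⁻³
The maximum is for CFRP laminate.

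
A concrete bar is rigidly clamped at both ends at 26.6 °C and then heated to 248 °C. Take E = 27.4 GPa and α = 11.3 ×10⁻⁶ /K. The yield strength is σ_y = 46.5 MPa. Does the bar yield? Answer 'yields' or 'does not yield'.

yields

ΔT = 221.4 K. Constrained thermal stress σ = E·α·ΔT = 27.40×10³ MPa × 11.3×10⁻⁶ × 221.4 = 68.5 MPa (compressive).
Compare to σ_y = 46.5 MPa: σ ≥ σ_y, so it yields.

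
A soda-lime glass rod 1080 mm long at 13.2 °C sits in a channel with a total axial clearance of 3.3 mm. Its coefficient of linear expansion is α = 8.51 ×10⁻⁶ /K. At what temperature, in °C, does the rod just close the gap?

372 °C

α·L₀·ΔT = 3.3 mm ⇒ ΔT = 3.3 / (8.51×10⁻⁶ × 1080.0) = 359.1 K.
T = 13.2 + 359.1 = 372.3 °C.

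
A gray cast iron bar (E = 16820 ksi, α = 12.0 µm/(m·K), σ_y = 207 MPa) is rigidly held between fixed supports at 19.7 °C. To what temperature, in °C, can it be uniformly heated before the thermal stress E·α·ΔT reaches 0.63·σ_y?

E = 16820 ksi = 116.0 GPa.
E·α·ΔT = 130.4 MPa ⇒ ΔT = 130.4 / (116.0×10³ × 12.0×10⁻⁶) = 93.71 K.
T = 19.7 + 93.71 = 113.4 °C.

113 °C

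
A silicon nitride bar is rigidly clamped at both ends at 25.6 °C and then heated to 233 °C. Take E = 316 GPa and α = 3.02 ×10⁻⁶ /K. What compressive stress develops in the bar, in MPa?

ΔT = 207.4 K. Constrained thermal stress σ = E·α·ΔT = 316.0×10³ MPa × 3.02×10⁻⁶ × 207.4 = 198 MPa (compressive).

198 MPa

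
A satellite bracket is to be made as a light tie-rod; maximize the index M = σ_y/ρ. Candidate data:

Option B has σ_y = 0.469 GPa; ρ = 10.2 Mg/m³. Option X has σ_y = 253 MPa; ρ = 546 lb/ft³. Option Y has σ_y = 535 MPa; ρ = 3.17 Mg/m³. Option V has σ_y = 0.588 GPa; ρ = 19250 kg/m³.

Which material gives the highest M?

Normalizing units and computing the index:
  option B: σ_y = 469.0 MPa, ρ = 10200 kg/m³
  option X: σ_y = 253.0 MPa, ρ = 8746 kg/m³
  option Y: σ_y = 535.0 MPa, ρ = 3170 kg/m³
  option V: σ_y = 588.0 MPa, ρ = 19250 kg/m³
  option Y: M = 169 kN·m/kg
  option B: M = 46.0 kN·m/kg
  option V: M = 30.5 kN·m/kg
  option X: M = 28.9 kN·m/kg
The maximum is for option Y.

option Y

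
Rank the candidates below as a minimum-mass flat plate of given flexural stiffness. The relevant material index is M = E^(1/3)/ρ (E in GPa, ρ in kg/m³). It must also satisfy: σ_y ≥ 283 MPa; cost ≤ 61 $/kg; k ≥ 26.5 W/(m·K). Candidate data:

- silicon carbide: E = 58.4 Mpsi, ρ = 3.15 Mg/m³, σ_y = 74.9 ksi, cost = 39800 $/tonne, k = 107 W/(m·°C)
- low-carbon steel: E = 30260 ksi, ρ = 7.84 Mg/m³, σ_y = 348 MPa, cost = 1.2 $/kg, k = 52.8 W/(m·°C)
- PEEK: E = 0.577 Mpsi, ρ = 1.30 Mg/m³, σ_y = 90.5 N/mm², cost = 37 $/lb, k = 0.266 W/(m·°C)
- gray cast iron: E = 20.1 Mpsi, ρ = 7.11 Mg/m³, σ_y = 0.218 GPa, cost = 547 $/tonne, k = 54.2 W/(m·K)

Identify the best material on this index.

Screen on constraints: σ_y ≥ 283 MPa; cost ≤ 61 $/kg; k ≥ 26.5 W/(m·K). Survivors: silicon carbide, low-carbon steel.
In SI units:
  silicon carbide: E = 402.7 GPa, ρ = 3150 kg/m³
  low-carbon steel: E = 208.6 GPa, ρ = 7840 kg/m³
  silicon carbide: M = 2.34×10⁻³
  low-carbon steel: M = 0.757×10⁻³
Silicon carbide has the largest M.

silicon carbide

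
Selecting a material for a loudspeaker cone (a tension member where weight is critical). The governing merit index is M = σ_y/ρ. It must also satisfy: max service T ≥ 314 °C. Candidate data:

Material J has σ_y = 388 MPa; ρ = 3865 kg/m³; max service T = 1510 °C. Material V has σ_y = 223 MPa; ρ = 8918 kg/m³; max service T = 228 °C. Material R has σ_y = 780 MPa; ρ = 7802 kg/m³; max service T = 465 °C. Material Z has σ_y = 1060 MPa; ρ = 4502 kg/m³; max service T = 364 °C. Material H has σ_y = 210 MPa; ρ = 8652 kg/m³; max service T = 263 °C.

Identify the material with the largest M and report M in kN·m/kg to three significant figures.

Screen on constraints: max service T ≥ 314 °C. Survivors: material J, material R, material Z.
Per-candidate index values:
  material Z: M = 235 kN·m/kg
  material J: M = 100 kN·m/kg
  material R: M = 100 kN·m/kg
Material Z has the largest M.

material Z, M = 235 kN·m/kg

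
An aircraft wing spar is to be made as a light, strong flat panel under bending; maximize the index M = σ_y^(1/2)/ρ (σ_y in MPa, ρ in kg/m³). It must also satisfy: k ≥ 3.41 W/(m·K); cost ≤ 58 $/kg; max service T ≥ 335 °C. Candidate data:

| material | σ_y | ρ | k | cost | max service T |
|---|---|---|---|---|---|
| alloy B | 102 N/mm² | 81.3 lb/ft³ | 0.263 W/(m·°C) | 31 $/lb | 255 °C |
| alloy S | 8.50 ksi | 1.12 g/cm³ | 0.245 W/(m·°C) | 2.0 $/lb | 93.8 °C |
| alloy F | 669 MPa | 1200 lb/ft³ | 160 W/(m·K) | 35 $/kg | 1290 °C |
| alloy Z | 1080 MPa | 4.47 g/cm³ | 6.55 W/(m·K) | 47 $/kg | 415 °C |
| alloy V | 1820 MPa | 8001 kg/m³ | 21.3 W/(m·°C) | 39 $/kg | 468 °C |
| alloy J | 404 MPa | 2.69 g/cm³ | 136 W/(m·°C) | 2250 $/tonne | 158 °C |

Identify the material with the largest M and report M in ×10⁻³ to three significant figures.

alloy Z, M = 7.35×10⁻³

Screen on constraints: k ≥ 3.41 W/(m·K); cost ≤ 58 $/kg; max service T ≥ 335 °C. Survivors: alloy F, alloy Z, alloy V.
After converting to SI:
  alloy F: σ_y = 669.0 MPa, ρ = 19220 kg/m³
  alloy Z: σ_y = 1080 MPa, ρ = 4470 kg/m³
  alloy V: σ_y = 1820 MPa, ρ = 8001 kg/m³
  alloy Z: M = 7.35×10⁻³
  alloy V: M = 5.33×10⁻³
  alloy F: M = 1.35×10⁻³
Alloy Z has the largest M.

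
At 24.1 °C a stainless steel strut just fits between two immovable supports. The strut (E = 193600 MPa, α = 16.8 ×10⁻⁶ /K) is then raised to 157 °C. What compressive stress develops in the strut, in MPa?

432 MPa

E = 193600 MPa = 193.6 GPa.
ΔT = 132.9 K. Constrained thermal stress σ = E·α·ΔT = 193.6×10³ MPa × 16.8×10⁻⁶ × 132.9 = 432 MPa (compressive).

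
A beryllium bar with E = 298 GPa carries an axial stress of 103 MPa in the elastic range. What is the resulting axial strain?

ε = σ/E = 103 / 298000 = 3.46×10⁻⁴.

3.46×10⁻⁴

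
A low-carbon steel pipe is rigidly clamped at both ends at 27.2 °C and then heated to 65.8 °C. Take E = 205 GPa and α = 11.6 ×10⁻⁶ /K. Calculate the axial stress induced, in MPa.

ΔT = 38.60 K. Constrained thermal stress σ = E·α·ΔT = 205.0×10³ MPa × 11.6×10⁻⁶ × 38.60 = 91.8 MPa (compressive).

91.8 MPa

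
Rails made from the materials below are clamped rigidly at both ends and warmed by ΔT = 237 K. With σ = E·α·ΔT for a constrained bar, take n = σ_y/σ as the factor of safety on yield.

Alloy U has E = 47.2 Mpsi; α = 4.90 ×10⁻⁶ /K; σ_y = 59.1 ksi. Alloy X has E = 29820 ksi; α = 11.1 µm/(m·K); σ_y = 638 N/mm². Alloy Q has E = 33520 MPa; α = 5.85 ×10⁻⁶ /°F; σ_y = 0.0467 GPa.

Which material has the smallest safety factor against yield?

alloy Q

In consistent units (E in GPa, α in ×10⁻⁶/K, σ_y in MPa):
  alloy U: E = 325.4, α = 4.90, σ_y = 407.5 → σ = 378 MPa, n = 1.08
  alloy X: E = 205.6, α = 11.1, σ_y = 638.0 → σ = 541 MPa, n = 1.18
  alloy Q: E = 33.52, α = 10.5, σ_y = 46.70 → σ = 83.7 MPa, n = 0.558
Smallest n: alloy Q with n = 0.558.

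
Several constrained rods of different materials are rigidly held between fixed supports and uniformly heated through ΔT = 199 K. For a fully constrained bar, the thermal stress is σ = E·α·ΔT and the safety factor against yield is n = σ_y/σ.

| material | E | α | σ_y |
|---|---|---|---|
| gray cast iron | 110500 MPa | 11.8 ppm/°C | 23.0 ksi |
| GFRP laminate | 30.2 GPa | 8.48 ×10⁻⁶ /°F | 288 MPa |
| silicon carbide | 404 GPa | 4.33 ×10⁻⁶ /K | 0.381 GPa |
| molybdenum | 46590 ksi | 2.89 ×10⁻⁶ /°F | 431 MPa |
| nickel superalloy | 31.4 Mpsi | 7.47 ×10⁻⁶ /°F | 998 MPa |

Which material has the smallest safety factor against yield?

gray cast iron

Per material, after unit conversion:
  gray cast iron: E = 110.5, α = 11.8, σ_y = 158.6 → σ = 259 MPa, n = 0.611
  GFRP laminate: E = 30.20, α = 15.3, σ_y = 288.0 → σ = 91.7 MPa, n = 3.14
  silicon carbide: E = 404.0, α = 4.33, σ_y = 381.0 → σ = 348 MPa, n = 1.09
  molybdenum: E = 321.2, α = 5.20, σ_y = 431.0 → σ = 333 MPa, n = 1.30
  nickel superalloy: E = 216.5, α = 13.4, σ_y = 998.0 → σ = 579 MPa, n = 1.72
The minimum is gray cast iron at n = 0.611.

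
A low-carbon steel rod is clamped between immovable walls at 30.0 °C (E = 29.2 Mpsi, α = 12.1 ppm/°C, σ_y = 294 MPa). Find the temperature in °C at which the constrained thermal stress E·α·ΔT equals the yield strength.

E = 29.2 Mpsi = 201.3 GPa.
E·α·ΔT = 294.0 MPa ⇒ ΔT = 294.0 / (201.3×10³ × 12.1×10⁻⁶) = 120.7 K.
T = 30.0 + 120.7 = 150.7 °C.

151 °C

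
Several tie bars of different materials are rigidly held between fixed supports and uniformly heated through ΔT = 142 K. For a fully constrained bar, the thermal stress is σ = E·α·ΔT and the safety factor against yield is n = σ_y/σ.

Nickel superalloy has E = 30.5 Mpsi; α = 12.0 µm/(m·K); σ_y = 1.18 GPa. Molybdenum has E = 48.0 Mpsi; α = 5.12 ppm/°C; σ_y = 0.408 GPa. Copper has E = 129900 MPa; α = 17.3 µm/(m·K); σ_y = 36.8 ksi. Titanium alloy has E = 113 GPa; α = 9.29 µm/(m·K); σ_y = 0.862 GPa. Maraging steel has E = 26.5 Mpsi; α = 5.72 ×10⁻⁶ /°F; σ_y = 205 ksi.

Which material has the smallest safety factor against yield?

With everything in SI (GPa, ×10⁻⁶/K, MPa):
  nickel superalloy: E = 210.3, α = 12.0, σ_y = 1180 → σ = 358 MPa, n = 3.29
  molybdenum: E = 330.9, α = 5.12, σ_y = 408.0 → σ = 241 MPa, n = 1.70
  copper: E = 129.9, α = 17.3, σ_y = 253.7 → σ = 319 MPa, n = 0.795
  titanium alloy: E = 113.0, α = 9.29, σ_y = 862.0 → σ = 149 MPa, n = 5.78
  maraging steel: E = 182.7, α = 10.3, σ_y = 1413 → σ = 267 MPa, n = 5.29
The minimum is copper at n = 0.795.

copper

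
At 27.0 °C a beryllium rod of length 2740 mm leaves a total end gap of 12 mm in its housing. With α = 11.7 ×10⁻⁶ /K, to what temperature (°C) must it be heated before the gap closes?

401 °C

α·L₀·ΔT = 12.0 mm ⇒ ΔT = 12.0 / (11.7×10⁻⁶ × 2740.0) = 374.3 K.
T = 27.0 + 374.3 = 401.3 °C.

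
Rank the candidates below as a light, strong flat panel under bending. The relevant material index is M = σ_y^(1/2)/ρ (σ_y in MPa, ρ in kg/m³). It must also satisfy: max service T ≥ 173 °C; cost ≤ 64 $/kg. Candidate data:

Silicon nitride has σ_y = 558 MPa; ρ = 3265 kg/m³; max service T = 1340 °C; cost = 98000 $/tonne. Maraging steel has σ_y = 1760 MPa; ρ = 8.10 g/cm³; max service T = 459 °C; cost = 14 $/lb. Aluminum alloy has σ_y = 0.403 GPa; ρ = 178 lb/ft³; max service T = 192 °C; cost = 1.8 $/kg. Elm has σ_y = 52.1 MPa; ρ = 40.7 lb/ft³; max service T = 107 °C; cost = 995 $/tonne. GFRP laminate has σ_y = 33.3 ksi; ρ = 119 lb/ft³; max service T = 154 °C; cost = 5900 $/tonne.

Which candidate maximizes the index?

aluminum alloy

Screen on constraints: max service T ≥ 173 °C; cost ≤ 64 $/kg. Survivors: maraging steel, aluminum alloy.
Putting every candidate on a common basis:
  maraging steel: σ_y = 1760 MPa, ρ = 8100 kg/m³
  aluminum alloy: σ_y = 403.0 MPa, ρ = 2851 kg/m³
  aluminum alloy: M = 7.04×10⁻³
  maraging steel: M = 5.18×10⁻³
Aluminum alloy has the largest M.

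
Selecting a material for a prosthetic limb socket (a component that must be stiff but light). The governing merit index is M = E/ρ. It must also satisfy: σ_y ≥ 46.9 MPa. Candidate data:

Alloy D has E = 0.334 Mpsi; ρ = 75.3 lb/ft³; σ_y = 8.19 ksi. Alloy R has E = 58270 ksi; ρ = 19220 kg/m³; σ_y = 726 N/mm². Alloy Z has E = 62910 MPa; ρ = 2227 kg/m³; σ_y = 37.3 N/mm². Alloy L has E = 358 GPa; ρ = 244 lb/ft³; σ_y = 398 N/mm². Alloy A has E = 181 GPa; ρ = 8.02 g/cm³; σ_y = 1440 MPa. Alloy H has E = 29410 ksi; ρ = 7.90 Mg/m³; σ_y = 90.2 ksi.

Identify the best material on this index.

Screen on constraints: σ_y ≥ 46.9 MPa. Survivors: alloy D, alloy R, alloy L, alloy A, alloy H.
After converting to SI:
  alloy D: E = 2.303 GPa, ρ = 1206 kg/m³
  alloy R: E = 401.8 GPa, ρ = 19220 kg/m³
  alloy L: E = 358.0 GPa, ρ = 3909 kg/m³
  alloy A: E = 181.0 GPa, ρ = 8020 kg/m³
  alloy H: E = 202.8 GPa, ρ = 7900 kg/m³
  alloy L: M = 91.6 MN·m/kg
  alloy H: M = 25.7 MN·m/kg
  alloy A: M = 22.6 MN·m/kg
  alloy R: M = 20.9 MN·m/kg
  alloy D: M = 1.91 MN·m/kg
Highest index: alloy L.

alloy L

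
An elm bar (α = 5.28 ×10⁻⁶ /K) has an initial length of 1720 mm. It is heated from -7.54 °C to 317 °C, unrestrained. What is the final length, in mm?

ΔT = 317 − (-7.54) = 324.5 K.
ΔL = α·L₀·ΔT = 5.28×10⁻⁶ × 1720 mm × 324.5 K = 2.95 mm.
L = L₀ + ΔL = 1720 + 2.95 = 1722.9 mm.

1722.9 mm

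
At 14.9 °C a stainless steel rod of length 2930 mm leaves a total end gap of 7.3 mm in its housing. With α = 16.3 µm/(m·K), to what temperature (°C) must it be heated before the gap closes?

168 °C

α·L₀·ΔT = 7.3 mm ⇒ ΔT = 7.3 / (16.3×10⁻⁶ × 2930.0) = 152.9 K.
T = 14.9 + 152.9 = 167.8 °C.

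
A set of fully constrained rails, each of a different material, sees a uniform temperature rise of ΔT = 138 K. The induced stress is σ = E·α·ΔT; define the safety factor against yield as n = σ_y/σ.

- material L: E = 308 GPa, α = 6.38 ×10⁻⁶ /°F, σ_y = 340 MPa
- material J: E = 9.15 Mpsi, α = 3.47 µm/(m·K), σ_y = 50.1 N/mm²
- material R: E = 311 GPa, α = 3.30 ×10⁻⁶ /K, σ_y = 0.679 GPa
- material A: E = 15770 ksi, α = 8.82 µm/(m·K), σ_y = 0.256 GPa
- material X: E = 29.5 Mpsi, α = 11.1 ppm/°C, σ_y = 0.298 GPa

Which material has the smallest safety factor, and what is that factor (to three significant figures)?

material L, n = 0.697

Per material, after unit conversion:
  material L: E = 308.0, α = 11.5, σ_y = 340.0 → σ = 488 MPa, n = 0.697
  material J: E = 63.09, α = 3.47, σ_y = 50.10 → σ = 30.2 MPa, n = 1.66
  material R: E = 311.0, α = 3.30, σ_y = 679.0 → σ = 142 MPa, n = 4.79
  material A: E = 108.7, α = 8.82, σ_y = 256.0 → σ = 132 MPa, n = 1.93
  material X: E = 203.4, α = 11.1, σ_y = 298.0 → σ = 312 MPa, n = 0.956
Material L has the lowest safety factor, n = 0.697.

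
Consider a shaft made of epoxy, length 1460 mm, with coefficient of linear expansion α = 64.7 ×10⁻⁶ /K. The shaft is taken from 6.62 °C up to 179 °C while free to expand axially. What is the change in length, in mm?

ΔT = 179 − 6.62 = 172.4 K.
ΔL = α·L₀·ΔT = 64.7×10⁻⁶ × 1460 mm × 172.4 K = 16.3 mm.

16.3 mm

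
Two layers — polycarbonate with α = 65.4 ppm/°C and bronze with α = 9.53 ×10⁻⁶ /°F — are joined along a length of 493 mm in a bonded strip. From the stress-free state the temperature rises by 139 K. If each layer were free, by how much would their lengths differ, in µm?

3310 µm

bronze: α = 9.53×10⁻⁶/°F × 9/5 = 17.2×10⁻⁶/K.
Δα = |65.4 − 17.2|×10⁻⁶/K = 48.2×10⁻⁶/K.
ΔL_mismatch = Δα·L·ΔT = 48.2×10⁻⁶ × 493.0 mm × 139.0 K = 3310 µm.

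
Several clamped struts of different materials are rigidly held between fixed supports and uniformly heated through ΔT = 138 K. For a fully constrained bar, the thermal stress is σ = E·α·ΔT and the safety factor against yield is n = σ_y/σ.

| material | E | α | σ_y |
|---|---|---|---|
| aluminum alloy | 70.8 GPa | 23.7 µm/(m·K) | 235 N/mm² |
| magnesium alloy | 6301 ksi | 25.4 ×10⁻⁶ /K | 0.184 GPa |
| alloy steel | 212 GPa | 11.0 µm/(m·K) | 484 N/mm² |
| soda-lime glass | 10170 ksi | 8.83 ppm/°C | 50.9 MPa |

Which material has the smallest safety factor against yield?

soda-lime glass

In consistent units (E in GPa, α in ×10⁻⁶/K, σ_y in MPa):
  aluminum alloy: E = 70.80, α = 23.7, σ_y = 235.0 → σ = 232 MPa, n = 1.01
  magnesium alloy: E = 43.44, α = 25.4, σ_y = 184.0 → σ = 152 MPa, n = 1.21
  alloy steel: E = 212.0, α = 11.0, σ_y = 484.0 → σ = 322 MPa, n = 1.50
  soda-lime glass: E = 70.12, α = 8.83, σ_y = 50.90 → σ = 85.4 MPa, n = 0.596
The minimum is soda-lime glass at n = 0.596.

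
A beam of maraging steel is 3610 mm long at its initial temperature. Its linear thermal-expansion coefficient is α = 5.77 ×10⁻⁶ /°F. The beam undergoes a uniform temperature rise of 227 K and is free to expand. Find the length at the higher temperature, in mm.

Convert α: 5.77×10⁻⁶/°F × (9/5) = 10.4×10⁻⁶/K.
ΔL = α·L₀·ΔT = 10.4×10⁻⁶ × 3610 mm × 227.0 K = 8.51 mm.
L = L₀ + ΔL = 3610 + 8.51 = 3618.5 mm.

3618.5 mm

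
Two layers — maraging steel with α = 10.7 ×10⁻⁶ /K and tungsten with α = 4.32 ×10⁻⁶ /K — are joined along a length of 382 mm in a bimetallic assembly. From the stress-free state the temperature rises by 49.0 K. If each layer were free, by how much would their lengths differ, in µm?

Δα = |10.7 − 4.32|×10⁻⁶/K = 6.38×10⁻⁶/K.
ΔL_mismatch = Δα·L·ΔT = 6.38×10⁻⁶ × 382.0 mm × 49.0 K = 119 µm.

119 µm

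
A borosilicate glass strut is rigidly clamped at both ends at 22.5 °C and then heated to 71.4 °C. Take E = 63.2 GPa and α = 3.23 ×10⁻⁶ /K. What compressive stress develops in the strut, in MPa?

ΔT = 48.90 K. Constrained thermal stress σ = E·α·ΔT = 63.20×10³ MPa × 3.23×10⁻⁶ × 48.90 = 9.98 MPa (compressive).

9.98 MPa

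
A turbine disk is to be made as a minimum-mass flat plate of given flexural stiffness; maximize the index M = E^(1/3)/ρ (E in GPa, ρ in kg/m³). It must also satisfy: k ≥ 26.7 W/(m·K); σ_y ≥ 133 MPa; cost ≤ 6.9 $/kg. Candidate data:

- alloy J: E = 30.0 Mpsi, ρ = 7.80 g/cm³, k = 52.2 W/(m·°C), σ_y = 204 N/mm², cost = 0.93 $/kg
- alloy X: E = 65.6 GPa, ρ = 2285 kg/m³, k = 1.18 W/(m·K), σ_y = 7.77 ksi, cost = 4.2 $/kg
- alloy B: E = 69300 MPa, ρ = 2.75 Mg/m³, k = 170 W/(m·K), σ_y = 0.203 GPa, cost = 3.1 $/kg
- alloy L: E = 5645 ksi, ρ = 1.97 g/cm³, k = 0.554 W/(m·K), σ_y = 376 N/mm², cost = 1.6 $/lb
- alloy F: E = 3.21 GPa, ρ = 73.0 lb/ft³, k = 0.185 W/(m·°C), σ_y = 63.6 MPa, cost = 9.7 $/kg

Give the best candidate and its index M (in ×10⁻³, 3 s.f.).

alloy B, M = 1.49×10⁻³

Screen on constraints: k ≥ 26.7 W/(m·K); σ_y ≥ 133 MPa; cost ≤ 6.9 $/kg. Survivors: alloy J, alloy B.
Putting every candidate on a common basis:
  alloy J: E = 206.8 GPa, ρ = 7800 kg/m³
  alloy B: E = 69.30 GPa, ρ = 2750 kg/m³
  alloy B: M = 1.49×10⁻³
  alloy J: M = 0.758×10⁻³
Alloy B has the largest M.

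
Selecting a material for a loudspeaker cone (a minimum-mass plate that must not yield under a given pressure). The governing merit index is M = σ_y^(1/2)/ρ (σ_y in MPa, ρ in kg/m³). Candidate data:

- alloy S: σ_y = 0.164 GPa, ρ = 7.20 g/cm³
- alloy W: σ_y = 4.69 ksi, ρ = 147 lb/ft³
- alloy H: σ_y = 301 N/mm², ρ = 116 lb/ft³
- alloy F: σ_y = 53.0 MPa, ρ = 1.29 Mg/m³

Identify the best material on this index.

alloy H

Normalizing units and computing the index:
  alloy S: σ_y = 164.0 MPa, ρ = 7200 kg/m³
  alloy W: σ_y = 32.34 MPa, ρ = 2355 kg/m³
  alloy H: σ_y = 301.0 MPa, ρ = 1858 kg/m³
  alloy F: σ_y = 53.00 MPa, ρ = 1290 kg/m³
  alloy H: M = 9.34×10⁻³
  alloy F: M = 5.64×10⁻³
  alloy W: M = 2.41×10⁻³
  alloy S: M = 1.78×10⁻³
Alloy H has the largest M.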